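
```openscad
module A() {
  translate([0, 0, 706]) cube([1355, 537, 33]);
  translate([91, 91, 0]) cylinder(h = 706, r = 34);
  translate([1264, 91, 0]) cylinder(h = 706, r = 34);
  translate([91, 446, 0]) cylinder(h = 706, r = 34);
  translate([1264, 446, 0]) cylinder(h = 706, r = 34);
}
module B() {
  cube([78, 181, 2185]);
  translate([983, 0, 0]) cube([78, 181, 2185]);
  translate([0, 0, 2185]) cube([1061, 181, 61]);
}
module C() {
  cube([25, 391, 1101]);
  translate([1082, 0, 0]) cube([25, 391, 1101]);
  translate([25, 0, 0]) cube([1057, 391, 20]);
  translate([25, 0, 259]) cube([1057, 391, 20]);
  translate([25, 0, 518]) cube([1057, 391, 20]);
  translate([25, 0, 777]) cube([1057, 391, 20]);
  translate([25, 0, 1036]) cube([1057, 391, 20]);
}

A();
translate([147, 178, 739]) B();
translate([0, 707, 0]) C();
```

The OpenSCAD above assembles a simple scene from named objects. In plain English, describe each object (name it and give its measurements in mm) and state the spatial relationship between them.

A is a rectangular dining table. The top is 1355×537×33 mm with its upper surface at z = 739 mm. It stands on four round legs of 68 mm diameter, each leg's bounding box inset 57 mm from the nearest pair of top edges, running from the floor to the underside of the top.

B is a door frame. The clear opening is 905 mm wide and 2185 mm high. Two 78 mm wide jambs, 181 mm deep, stand either side of the opening from the floor to the top of the opening. A 61 mm thick head sits across the top of both jambs, spanning the full outside width of the frame.

C is an open bookshelf. Two side panels, each 25 mm thick, 391 mm deep and 1101 mm tall, stand 1107 mm apart (outside-to-outside). Between them sit 5 shelves, each 20 mm thick and 391 mm deep, spanning the full gap between the sides. The bottom shelf rests on the floor (its underside at z = 0) and the clear gap between one shelf's top and the next shelf's underside is 239 mm.

The door frame is on top of the table, centred. The bookshelf is on the floor beside the table on its +y side.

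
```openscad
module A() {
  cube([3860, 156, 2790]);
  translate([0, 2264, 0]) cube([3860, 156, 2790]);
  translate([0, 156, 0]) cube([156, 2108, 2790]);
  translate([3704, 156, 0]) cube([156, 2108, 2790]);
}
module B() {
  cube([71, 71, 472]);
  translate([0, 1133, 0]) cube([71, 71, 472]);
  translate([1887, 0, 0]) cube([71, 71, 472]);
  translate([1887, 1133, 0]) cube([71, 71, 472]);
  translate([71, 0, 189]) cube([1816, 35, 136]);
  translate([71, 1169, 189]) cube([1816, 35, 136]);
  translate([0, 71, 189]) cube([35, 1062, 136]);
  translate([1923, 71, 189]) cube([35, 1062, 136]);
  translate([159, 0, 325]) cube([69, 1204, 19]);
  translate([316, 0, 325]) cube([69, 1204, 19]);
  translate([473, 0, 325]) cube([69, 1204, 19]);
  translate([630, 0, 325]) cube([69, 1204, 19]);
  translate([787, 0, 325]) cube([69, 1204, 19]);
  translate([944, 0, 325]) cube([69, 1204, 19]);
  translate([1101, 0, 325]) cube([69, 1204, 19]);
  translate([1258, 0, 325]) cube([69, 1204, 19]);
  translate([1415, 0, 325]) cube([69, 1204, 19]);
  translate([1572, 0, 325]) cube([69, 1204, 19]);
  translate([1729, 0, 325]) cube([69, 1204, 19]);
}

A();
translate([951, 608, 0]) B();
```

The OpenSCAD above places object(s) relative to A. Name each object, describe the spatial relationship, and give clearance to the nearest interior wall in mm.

Clearances: x = 795, y = 452; minimum 452 mm.

A is a house frame. B is a bed frame. The bed frame sits inside the house frame, centred. The clearance to the nearest interior wall is 452 mm.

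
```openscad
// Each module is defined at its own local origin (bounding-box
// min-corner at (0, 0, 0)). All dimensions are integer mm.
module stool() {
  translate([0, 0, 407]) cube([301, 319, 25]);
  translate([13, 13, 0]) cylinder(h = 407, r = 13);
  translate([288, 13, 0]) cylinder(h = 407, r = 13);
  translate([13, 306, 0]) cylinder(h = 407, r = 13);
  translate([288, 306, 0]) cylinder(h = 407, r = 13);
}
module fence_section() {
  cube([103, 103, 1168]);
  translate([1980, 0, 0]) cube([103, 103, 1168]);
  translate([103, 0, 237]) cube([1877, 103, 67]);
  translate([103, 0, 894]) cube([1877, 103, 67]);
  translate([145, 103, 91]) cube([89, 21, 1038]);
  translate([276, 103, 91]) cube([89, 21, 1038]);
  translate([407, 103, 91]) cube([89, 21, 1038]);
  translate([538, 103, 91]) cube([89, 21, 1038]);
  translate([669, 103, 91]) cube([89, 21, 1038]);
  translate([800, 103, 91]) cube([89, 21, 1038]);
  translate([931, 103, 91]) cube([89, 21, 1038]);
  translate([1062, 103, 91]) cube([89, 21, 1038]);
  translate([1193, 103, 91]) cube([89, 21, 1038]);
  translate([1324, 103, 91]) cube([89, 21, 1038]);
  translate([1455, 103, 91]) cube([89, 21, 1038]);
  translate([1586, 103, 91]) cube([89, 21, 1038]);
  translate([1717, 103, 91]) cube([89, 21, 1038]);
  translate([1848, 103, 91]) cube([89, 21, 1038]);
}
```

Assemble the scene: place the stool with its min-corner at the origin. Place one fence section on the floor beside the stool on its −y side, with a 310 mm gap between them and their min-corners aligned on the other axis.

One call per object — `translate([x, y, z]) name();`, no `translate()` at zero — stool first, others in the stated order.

stool();
translate([0, -434, 0]) fence_section();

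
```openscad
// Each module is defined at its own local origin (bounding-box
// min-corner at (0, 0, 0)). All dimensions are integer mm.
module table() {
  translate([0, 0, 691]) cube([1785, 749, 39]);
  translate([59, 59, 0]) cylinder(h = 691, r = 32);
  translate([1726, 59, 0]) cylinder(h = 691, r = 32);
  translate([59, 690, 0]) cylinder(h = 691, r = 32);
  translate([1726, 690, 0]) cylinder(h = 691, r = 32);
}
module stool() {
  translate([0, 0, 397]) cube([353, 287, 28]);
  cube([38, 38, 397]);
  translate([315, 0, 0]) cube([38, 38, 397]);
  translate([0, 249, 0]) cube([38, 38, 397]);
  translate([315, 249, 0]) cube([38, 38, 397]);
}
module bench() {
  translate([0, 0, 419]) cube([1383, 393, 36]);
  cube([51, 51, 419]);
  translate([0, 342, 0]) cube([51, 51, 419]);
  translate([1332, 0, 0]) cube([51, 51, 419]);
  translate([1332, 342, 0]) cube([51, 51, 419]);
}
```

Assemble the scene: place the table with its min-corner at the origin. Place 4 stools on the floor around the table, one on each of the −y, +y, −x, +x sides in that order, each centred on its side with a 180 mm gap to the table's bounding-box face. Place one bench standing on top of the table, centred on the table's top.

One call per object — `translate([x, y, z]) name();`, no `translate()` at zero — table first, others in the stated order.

table();
translate([716, -467, 0]) stool();
translate([716, 929, 0]) stool();
translate([-533, 231, 0]) stool();
translate([1965, 231, 0]) stool();
translate([201, 178, 730]) bench();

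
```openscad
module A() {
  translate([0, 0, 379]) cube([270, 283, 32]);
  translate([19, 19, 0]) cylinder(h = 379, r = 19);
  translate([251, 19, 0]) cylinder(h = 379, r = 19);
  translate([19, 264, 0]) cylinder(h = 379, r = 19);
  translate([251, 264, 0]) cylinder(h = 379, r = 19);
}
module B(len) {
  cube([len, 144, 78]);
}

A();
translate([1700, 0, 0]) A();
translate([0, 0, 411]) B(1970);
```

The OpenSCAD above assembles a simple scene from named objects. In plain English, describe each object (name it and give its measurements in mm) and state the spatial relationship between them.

A is a four-legged stool. The seat is a 270×283×32 mm slab whose top surface is at z = 411 mm; four round legs, each 38 mm in diameter, run from the floor (z = 0) to the underside of the seat, each leg's axis is inset half a diameter from the nearest pair of seat edges (so the leg's bounding box is flush with the corner).

B is a rectangular beam 1970 mm long (x), 144 mm deep (y), 78 mm thick (z).

The beam spans the tops of two stools placed 1430 mm apart, resting at z = 411 mm.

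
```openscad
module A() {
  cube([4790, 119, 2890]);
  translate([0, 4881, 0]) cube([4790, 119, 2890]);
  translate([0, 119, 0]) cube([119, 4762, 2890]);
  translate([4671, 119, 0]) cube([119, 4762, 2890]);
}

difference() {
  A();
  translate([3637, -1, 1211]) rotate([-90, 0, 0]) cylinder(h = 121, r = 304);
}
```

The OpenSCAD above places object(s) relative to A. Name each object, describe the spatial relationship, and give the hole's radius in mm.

A is a house frame. The house frame has a circular hole through its front wall. The hole's radius is 304 mm.

The subtracted cylinder has r = 304 mm.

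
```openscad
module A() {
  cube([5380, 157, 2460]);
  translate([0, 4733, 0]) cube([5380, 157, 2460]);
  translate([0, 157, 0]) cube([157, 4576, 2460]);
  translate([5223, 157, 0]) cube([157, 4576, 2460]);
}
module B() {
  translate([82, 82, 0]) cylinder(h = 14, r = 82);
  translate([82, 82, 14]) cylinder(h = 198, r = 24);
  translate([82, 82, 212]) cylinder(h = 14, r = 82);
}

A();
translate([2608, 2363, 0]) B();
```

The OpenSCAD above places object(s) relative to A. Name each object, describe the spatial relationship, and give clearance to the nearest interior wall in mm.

Clearances: x = 2451, y = 2206; minimum 2206 mm.

A is a house frame. B is a spool. The spool sits inside the house frame, centred. The clearance to the nearest interior wall is 2206 mm.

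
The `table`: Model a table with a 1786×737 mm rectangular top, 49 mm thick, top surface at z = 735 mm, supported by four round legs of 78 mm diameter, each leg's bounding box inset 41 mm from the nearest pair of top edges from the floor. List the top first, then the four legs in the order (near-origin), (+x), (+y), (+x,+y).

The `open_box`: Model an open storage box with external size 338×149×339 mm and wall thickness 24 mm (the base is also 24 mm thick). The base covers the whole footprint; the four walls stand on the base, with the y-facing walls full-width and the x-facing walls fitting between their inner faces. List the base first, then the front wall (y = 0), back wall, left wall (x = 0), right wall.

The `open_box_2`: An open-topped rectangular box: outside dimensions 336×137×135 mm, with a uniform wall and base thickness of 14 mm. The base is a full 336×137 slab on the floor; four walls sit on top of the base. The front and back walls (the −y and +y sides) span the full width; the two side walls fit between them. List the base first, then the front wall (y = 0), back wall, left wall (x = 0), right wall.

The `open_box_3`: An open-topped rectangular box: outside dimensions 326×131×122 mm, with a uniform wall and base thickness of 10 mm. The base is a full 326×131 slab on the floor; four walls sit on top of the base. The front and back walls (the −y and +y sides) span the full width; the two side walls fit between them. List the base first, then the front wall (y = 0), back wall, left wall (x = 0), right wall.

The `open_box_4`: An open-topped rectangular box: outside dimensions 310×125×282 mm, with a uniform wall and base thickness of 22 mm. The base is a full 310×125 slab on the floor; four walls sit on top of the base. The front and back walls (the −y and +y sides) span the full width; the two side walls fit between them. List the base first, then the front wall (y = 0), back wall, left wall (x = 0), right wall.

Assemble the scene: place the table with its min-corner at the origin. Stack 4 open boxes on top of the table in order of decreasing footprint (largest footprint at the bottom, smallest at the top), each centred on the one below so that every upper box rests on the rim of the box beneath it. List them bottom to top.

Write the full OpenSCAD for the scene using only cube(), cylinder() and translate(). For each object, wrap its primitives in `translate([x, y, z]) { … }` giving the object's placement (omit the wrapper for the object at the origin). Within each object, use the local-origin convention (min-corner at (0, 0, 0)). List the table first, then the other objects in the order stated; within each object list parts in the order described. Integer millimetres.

translate([0, 0, 686]) cube([1786, 737, 49]);
translate([80, 80, 0]) cylinder(h = 686, r = 39);
translate([1706, 80, 0]) cylinder(h = 686, r = 39);
translate([80, 657, 0]) cylinder(h = 686, r = 39);
translate([1706, 657, 0]) cylinder(h = 686, r = 39);
translate([724, 294, 735]) {
  cube([338, 149, 24]);
  translate([0, 0, 24]) cube([338, 24, 315]);
  translate([0, 125, 24]) cube([338, 24, 315]);
  translate([0, 24, 24]) cube([24, 101, 315]);
  translate([314, 24, 24]) cube([24, 101, 315]);
}
translate([725, 300, 1074]) {
  cube([336, 137, 14]);
  translate([0, 0, 14]) cube([336, 14, 121]);
  translate([0, 123, 14]) cube([336, 14, 121]);
  translate([0, 14, 14]) cube([14, 109, 121]);
  translate([322, 14, 14]) cube([14, 109, 121]);
}
translate([730, 303, 1209]) {
  cube([326, 131, 10]);
  translate([0, 0, 10]) cube([326, 10, 112]);
  translate([0, 121, 10]) cube([326, 10, 112]);
  translate([0, 10, 10]) cube([10, 111, 112]);
  translate([316, 10, 10]) cube([10, 111, 112]);
}
translate([738, 306, 1331]) {
  cube([310, 125, 22]);
  translate([0, 0, 22]) cube([310, 22, 260]);
  translate([0, 103, 22]) cube([310, 22, 260]);
  translate([0, 22, 22]) cube([22, 81, 260]);
  translate([288, 22, 22]) cube([22, 81, 260]);
}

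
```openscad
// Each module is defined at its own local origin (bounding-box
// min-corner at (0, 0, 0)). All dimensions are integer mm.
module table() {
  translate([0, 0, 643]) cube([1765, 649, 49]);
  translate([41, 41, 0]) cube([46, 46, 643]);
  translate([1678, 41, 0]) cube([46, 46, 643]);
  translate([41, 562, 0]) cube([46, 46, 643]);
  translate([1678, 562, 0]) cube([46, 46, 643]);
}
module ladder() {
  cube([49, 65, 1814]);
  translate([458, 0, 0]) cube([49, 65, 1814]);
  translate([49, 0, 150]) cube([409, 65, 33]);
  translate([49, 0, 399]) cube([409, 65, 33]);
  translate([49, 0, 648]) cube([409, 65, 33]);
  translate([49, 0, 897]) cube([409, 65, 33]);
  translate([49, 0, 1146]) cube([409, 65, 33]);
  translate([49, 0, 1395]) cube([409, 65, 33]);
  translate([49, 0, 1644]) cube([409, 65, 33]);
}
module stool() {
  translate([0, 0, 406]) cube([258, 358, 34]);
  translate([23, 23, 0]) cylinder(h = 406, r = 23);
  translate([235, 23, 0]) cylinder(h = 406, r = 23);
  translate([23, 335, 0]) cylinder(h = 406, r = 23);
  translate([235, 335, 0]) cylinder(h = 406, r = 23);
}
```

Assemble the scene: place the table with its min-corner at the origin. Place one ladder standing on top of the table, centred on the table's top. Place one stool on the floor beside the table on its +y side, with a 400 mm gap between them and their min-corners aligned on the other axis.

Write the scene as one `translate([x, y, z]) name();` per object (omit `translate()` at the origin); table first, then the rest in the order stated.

table();
translate([629, 292, 692]) ladder();
translate([0, 1049, 0]) stool();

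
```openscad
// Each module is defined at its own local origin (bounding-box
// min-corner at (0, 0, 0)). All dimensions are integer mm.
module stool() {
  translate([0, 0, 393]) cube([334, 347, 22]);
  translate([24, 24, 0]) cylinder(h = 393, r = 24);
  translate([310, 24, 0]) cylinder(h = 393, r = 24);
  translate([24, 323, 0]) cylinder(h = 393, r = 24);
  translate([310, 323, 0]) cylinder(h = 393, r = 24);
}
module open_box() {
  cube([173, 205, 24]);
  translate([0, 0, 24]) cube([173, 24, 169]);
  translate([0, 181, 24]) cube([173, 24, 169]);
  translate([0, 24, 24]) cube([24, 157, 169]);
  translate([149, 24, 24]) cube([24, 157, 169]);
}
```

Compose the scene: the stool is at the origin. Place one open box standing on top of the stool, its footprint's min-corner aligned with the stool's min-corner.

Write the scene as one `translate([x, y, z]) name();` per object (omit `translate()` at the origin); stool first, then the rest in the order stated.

stool();
translate([0, 0, 415]) open_box();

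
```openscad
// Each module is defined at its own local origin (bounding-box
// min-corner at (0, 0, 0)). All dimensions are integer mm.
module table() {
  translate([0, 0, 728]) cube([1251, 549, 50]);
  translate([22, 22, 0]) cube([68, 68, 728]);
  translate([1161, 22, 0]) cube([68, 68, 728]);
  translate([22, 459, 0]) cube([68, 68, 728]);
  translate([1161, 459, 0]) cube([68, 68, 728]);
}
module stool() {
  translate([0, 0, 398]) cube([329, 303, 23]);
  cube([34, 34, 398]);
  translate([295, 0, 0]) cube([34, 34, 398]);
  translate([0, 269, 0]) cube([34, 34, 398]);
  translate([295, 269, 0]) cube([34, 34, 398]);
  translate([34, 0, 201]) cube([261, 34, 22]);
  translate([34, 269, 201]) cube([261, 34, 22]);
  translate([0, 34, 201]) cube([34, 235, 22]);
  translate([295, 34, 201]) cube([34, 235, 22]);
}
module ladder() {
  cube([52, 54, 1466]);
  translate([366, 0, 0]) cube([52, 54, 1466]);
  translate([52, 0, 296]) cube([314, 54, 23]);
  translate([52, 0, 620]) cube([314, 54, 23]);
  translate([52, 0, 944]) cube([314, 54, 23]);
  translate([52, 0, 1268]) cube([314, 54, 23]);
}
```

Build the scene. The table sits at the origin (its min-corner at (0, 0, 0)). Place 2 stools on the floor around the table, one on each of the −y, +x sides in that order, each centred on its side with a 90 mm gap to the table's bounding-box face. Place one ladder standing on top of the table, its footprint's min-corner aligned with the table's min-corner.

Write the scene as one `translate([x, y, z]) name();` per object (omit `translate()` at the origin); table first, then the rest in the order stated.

table();
translate([461, -393, 0]) stool();
translate([1341, 123, 0]) stool();
translate([0, 0, 778]) ladder();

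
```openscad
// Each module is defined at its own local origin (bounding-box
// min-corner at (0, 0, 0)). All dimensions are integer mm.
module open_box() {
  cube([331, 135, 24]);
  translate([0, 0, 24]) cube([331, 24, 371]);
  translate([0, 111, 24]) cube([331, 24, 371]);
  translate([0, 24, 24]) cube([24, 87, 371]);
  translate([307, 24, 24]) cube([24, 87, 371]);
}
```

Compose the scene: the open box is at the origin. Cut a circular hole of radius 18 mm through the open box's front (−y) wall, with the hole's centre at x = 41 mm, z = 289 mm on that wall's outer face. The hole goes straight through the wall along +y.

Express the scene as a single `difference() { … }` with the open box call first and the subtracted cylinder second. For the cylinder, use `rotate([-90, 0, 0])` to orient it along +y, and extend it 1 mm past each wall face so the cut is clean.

difference() {
  open_box();
  translate([41, -1, 289]) rotate([-90, 0, 0]) cylinder(h = 26, r = 18);
}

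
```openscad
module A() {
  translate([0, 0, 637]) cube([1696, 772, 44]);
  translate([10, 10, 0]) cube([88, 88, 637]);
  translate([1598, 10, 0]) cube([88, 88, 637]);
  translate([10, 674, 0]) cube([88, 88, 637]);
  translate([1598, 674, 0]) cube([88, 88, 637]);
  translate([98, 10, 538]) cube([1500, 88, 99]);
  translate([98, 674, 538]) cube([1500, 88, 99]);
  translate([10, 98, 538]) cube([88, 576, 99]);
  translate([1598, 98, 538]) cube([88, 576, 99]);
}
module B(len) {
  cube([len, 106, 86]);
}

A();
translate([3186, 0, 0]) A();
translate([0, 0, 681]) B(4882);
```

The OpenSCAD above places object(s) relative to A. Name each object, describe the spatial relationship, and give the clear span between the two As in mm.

Second table starts at x = 3186; first ends at x = 1696; clear span = 3186 − 1696 = 1490 mm.

A is a table. B is a beam. A beam spans the tops of two tables. The clear span between the two tables is 1490 mm.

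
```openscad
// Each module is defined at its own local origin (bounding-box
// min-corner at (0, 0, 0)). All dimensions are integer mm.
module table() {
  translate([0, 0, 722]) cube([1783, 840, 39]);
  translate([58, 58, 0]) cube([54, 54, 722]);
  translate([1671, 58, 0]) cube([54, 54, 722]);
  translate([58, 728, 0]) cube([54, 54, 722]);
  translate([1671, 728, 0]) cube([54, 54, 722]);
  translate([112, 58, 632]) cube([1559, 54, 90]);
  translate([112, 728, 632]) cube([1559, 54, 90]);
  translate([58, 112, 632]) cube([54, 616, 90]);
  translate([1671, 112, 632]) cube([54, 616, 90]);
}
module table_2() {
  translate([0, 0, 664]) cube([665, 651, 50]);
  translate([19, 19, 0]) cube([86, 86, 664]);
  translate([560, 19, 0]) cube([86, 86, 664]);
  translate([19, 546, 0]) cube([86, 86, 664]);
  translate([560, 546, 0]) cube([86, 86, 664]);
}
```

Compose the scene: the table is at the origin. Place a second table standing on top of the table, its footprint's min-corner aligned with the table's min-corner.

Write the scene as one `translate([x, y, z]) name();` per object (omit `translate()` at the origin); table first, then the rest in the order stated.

table();
translate([0, 0, 761]) table_2();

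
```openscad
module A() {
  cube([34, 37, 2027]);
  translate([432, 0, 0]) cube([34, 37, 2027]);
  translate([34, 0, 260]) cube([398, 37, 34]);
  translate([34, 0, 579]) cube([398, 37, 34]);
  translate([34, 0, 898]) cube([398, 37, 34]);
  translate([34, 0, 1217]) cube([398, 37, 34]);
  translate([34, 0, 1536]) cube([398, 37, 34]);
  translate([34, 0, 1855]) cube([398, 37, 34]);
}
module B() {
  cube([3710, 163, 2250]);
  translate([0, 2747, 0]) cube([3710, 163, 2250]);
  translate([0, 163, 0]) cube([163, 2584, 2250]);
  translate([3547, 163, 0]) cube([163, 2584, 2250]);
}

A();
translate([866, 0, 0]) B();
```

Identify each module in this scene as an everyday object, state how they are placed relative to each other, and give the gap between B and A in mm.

The house frame's nearest face is 400 mm from the ladder's +x face.

A is a ladder. B is a house frame. The house frame is on the floor beside the ladder on its +x side. The gap between the house frame and the ladder is 400 mm.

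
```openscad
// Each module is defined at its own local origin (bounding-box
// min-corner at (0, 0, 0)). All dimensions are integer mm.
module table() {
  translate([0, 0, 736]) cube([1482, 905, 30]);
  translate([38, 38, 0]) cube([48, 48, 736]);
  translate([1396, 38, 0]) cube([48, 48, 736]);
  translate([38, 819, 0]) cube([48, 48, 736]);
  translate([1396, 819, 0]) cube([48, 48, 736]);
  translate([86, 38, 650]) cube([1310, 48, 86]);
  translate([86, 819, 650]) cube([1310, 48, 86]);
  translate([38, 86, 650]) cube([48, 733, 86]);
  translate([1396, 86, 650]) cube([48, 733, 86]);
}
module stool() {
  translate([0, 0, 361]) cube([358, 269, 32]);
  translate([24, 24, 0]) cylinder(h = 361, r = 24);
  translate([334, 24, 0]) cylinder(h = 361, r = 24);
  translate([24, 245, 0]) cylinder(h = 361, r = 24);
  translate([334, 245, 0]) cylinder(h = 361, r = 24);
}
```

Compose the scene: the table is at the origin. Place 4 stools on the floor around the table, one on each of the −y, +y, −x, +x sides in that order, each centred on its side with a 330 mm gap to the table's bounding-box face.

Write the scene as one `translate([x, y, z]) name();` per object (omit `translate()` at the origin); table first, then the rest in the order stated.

table();
translate([562, -599, 0]) stool();
translate([562, 1235, 0]) stool();
translate([-688, 318, 0]) stool();
translate([1812, 318, 0]) stool();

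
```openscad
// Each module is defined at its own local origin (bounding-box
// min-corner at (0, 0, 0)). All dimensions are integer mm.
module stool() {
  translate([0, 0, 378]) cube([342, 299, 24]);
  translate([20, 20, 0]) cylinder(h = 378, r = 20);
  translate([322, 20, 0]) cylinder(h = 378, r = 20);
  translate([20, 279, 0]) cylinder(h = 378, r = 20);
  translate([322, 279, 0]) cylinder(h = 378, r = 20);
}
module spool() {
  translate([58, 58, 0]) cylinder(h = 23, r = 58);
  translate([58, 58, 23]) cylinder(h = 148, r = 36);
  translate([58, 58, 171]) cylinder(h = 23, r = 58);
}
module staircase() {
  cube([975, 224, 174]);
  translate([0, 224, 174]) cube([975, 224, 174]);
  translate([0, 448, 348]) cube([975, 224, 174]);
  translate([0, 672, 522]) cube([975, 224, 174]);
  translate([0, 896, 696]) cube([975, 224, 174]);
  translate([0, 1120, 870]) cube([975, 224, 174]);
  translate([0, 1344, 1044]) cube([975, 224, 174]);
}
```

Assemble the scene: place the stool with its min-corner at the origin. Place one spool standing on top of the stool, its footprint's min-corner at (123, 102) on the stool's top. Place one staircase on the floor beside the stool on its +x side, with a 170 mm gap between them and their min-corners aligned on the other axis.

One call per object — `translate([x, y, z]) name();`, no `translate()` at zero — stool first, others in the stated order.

stool();
translate([123, 102, 402]) spool();
translate([512, 0, 0]) staircase();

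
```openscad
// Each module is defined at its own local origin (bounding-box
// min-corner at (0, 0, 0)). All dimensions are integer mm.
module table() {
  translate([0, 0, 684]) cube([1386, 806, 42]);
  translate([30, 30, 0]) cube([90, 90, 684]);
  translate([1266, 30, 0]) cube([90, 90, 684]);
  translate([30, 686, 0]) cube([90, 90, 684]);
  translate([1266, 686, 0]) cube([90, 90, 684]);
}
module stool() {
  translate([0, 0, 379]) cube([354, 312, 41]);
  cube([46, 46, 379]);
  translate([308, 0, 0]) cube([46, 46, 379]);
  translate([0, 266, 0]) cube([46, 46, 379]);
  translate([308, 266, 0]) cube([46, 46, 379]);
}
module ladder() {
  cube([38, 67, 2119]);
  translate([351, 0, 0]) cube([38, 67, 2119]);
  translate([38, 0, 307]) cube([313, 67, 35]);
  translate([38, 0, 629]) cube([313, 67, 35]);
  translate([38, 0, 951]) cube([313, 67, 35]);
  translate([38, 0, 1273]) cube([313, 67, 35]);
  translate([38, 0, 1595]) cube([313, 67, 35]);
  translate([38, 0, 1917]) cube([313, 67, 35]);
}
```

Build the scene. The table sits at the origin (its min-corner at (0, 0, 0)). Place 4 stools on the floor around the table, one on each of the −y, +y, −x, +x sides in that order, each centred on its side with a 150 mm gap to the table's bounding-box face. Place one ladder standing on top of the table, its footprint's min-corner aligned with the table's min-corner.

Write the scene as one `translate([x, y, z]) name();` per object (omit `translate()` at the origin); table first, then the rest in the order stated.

table();
translate([516, -462, 0]) stool();
translate([516, 956, 0]) stool();
translate([-504, 247, 0]) stool();
translate([1536, 247, 0]) stool();
translate([0, 0, 726]) ladder();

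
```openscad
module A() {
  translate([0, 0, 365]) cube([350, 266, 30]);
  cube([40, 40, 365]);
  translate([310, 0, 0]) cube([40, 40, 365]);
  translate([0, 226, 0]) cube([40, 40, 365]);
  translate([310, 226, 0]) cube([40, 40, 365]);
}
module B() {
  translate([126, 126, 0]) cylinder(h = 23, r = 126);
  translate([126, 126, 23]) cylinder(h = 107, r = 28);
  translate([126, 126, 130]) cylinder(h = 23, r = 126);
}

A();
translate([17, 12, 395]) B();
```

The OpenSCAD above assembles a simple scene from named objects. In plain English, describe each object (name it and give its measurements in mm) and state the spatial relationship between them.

A is a simple wooden stool: a rectangular seat 350 mm (x) by 266 mm (y), 30 mm thick, top face at z = 395 mm, on four square legs, each 40×40 mm in cross-section. The legs rest on z = 0, each flush with a corner of the seat.

B is a spool: two coaxial disc flanges of radius 126 mm and thickness 23 mm, joined by a core cylinder of radius 28 mm and height 107 mm. The lower flange rests on z = 0 and the three cylinders share a vertical axis.

The spool is on top of the stool.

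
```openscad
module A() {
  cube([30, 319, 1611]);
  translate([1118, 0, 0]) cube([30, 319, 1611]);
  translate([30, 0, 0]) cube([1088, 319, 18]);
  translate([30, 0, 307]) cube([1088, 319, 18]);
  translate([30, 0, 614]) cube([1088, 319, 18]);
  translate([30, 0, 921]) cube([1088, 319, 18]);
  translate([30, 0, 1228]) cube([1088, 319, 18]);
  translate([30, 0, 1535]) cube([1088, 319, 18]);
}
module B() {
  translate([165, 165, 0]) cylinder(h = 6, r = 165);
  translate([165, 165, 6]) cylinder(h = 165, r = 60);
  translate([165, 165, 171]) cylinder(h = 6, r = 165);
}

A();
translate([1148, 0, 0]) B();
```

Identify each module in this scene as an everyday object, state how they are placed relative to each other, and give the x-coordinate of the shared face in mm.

The bookshelf's +x face and the spool's −x face are both at x = 1148 mm.

A is a bookshelf. B is a spool. The spool is against the bookshelf's +x side, with their −y faces flush. The x-coordinate of the shared face is 1148 mm.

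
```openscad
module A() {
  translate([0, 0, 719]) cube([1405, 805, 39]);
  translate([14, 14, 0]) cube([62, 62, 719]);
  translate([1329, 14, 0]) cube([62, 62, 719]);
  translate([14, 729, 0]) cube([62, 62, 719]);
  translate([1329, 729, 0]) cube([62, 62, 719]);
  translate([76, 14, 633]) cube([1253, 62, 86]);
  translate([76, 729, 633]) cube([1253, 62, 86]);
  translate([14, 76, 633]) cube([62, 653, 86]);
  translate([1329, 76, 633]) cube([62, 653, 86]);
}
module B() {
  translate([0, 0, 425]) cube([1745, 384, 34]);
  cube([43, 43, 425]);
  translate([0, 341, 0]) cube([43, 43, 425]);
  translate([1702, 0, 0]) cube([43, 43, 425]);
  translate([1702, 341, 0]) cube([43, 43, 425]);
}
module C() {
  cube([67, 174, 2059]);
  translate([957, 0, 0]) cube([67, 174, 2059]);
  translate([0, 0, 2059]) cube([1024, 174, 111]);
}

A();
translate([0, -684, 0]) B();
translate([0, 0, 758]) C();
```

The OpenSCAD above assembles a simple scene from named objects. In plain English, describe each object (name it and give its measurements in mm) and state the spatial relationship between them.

A is a table: top 1405 mm (x) × 805 mm (y), 39 mm thick, upper face at z = 758 mm, on four 62×62 mm square legs, each inset 14 mm from the nearest pair of top edges, running from z = 0 to the bottom of the top. Four apron rails, 62 mm thick and 86 mm tall, run between adjacent legs with their top edges flush with the underside of the top and their outer faces flush with the legs' outer faces.

B is a bench: a 1745×384 mm seat slab, 34 mm thick, top at z = 459 mm, on four 43×43 mm square legs flush with the seat corners and standing on z = 0.

C is a door frame. The clear opening is 890 mm wide and 2059 mm high. Two 67 mm wide jambs, 174 mm deep, stand either side of the opening from the floor to the top of the opening. A 111 mm thick head sits across the top of both jambs, spanning the full outside width of the frame.

The bench is on the floor beside the table on its −y side. The door frame is on top of the table.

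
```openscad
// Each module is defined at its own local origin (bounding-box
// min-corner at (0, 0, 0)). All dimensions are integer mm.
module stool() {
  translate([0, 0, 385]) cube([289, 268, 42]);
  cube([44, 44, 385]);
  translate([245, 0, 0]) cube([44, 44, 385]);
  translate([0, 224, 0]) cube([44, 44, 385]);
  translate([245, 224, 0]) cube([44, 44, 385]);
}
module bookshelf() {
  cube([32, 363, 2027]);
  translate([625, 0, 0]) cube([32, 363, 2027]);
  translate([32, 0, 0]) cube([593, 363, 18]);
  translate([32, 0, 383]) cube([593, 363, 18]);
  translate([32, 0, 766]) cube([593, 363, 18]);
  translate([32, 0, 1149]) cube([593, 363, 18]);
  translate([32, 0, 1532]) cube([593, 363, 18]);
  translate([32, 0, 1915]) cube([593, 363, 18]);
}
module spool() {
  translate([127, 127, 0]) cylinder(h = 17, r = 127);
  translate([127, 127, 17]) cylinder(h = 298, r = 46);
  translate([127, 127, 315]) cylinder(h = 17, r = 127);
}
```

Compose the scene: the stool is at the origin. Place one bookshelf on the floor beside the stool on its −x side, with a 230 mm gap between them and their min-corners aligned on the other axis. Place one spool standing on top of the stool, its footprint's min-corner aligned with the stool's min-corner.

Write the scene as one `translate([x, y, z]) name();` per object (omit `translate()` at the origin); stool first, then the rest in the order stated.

stool();
translate([-887, 0, 0]) bookshelf();
translate([0, 0, 427]) spool();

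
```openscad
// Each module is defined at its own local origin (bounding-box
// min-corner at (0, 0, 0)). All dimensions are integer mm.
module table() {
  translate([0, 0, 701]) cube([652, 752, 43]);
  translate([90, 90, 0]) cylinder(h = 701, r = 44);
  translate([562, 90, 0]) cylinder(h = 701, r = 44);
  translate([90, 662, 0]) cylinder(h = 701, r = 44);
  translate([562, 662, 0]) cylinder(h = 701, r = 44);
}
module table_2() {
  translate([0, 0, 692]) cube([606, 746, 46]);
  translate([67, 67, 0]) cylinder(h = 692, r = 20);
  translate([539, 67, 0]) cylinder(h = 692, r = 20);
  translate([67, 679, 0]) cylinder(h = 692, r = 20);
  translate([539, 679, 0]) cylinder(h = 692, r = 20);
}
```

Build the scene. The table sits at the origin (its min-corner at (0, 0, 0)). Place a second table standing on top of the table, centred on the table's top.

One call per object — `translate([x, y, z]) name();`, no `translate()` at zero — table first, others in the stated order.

table();
translate([23, 3, 744]) table_2();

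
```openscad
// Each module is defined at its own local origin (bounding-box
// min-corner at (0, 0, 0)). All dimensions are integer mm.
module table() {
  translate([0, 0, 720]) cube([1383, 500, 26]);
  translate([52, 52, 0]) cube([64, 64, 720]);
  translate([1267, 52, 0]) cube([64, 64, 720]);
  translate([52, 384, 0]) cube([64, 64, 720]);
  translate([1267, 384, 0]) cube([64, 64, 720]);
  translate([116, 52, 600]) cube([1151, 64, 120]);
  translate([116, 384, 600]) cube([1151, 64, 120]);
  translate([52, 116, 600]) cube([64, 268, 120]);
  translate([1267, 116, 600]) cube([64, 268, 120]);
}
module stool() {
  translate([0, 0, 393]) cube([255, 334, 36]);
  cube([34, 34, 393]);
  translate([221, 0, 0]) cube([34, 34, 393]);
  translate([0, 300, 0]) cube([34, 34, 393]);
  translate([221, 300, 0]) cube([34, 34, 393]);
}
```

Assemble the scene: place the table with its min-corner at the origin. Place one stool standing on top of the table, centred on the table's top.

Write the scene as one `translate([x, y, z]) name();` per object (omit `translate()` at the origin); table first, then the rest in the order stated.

table();
translate([564, 83, 746]) stool();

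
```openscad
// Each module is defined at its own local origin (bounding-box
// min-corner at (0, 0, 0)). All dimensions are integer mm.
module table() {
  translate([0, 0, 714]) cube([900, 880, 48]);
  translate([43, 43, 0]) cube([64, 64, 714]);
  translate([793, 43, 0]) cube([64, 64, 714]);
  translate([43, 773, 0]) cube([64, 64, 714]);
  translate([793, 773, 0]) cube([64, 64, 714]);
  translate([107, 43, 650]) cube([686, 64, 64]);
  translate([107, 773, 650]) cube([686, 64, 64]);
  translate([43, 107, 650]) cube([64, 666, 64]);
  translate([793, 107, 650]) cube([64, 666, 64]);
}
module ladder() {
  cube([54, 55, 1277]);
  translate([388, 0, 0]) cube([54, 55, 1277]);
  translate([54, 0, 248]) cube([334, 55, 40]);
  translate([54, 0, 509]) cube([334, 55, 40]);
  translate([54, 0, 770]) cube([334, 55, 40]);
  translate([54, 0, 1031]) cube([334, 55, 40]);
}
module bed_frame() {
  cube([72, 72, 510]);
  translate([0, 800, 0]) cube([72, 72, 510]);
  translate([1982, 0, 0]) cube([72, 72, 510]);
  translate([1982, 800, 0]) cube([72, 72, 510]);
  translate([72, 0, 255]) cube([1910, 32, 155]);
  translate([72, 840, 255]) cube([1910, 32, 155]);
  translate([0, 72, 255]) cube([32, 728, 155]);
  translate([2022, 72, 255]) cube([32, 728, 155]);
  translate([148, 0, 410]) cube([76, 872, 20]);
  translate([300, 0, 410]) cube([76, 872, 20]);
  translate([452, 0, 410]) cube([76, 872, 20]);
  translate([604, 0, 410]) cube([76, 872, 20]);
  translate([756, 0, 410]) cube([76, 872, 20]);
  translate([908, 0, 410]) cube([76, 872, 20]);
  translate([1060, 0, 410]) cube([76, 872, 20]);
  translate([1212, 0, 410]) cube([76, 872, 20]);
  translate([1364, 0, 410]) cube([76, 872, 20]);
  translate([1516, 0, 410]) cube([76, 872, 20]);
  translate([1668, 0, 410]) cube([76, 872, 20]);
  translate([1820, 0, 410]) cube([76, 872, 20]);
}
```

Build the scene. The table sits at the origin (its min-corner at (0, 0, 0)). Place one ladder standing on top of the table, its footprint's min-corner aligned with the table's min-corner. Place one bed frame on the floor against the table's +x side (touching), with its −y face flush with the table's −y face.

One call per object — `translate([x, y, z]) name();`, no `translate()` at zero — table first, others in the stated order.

table();
translate([0, 0, 762]) ladder();
translate([900, 0, 0]) bed_frame();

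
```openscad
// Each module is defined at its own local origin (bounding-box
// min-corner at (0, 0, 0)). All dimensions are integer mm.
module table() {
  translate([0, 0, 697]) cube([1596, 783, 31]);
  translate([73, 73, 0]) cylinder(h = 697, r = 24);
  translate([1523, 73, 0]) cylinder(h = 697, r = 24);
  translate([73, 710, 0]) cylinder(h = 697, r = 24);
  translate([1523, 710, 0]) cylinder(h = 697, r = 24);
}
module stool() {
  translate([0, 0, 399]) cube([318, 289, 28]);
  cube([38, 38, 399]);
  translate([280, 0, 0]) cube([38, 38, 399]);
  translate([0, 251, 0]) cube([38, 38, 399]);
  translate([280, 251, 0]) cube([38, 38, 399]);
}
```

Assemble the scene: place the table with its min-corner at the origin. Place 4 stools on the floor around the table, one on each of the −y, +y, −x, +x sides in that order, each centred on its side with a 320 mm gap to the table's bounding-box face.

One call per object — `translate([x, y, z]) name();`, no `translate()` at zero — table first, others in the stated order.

table();
translate([639, -609, 0]) stool();
translate([639, 1103, 0]) stool();
translate([-638, 247, 0]) stool();
translate([1916, 247, 0]) stool();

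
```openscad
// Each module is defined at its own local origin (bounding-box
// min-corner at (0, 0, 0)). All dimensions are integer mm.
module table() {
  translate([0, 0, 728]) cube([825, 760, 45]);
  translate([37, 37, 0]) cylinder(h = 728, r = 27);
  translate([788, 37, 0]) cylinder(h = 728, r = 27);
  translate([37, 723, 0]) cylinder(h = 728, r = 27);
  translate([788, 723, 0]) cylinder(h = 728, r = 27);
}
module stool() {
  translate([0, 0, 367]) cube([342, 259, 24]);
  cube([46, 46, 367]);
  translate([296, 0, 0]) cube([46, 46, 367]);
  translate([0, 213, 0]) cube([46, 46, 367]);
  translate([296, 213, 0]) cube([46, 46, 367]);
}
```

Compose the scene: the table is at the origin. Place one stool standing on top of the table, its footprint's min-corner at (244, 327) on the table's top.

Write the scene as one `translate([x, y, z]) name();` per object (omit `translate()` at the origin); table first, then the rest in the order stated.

table();
translate([244, 327, 773]) stool();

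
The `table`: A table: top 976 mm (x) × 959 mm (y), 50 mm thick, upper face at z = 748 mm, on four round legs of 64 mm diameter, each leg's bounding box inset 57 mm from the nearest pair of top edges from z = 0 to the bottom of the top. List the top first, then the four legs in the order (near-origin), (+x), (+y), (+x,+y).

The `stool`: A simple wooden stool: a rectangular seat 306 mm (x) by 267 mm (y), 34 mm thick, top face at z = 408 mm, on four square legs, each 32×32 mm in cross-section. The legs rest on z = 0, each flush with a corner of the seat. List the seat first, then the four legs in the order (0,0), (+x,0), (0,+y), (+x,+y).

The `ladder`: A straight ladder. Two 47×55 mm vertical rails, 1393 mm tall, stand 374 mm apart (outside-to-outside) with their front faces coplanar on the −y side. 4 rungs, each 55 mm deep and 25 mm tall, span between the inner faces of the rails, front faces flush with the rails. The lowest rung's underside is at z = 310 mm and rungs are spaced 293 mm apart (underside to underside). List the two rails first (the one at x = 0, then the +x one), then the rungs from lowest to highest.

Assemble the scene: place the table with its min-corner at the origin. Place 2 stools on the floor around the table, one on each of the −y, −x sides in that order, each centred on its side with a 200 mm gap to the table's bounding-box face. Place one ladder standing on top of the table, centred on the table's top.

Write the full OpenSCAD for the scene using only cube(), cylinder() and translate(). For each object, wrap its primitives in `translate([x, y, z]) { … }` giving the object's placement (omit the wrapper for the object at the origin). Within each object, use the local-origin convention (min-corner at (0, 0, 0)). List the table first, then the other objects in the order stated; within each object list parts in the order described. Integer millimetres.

translate([0, 0, 698]) cube([976, 959, 50]);
translate([89, 89, 0]) cylinder(h = 698, r = 32);
translate([887, 89, 0]) cylinder(h = 698, r = 32);
translate([89, 870, 0]) cylinder(h = 698, r = 32);
translate([887, 870, 0]) cylinder(h = 698, r = 32);
translate([335, -467, 0]) {
  translate([0, 0, 374]) cube([306, 267, 34]);
  cube([32, 32, 374]);
  translate([274, 0, 0]) cube([32, 32, 374]);
  translate([0, 235, 0]) cube([32, 32, 374]);
  translate([274, 235, 0]) cube([32, 32, 374]);
}
translate([-506, 346, 0]) {
  translate([0, 0, 374]) cube([306, 267, 34]);
  cube([32, 32, 374]);
  translate([274, 0, 0]) cube([32, 32, 374]);
  translate([0, 235, 0]) cube([32, 32, 374]);
  translate([274, 235, 0]) cube([32, 32, 374]);
}
translate([301, 452, 748]) {
  cube([47, 55, 1393]);
  translate([327, 0, 0]) cube([47, 55, 1393]);
  translate([47, 0, 310]) cube([280, 55, 25]);
  translate([47, 0, 603]) cube([280, 55, 25]);
  translate([47, 0, 896]) cube([280, 55, 25]);
  translate([47, 0, 1189]) cube([280, 55, 25]);
}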